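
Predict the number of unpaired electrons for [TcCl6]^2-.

Ligand charges: each chloride is −1. With an overall charge of −2 the technetium centre must be in the +4 oxidation state.
Tc sits in group 7, so the d-electron count is 7 − 4 = 3.
In an octahedral field the d³ configuration is t₂g³e_g⁰ (only one arrangement possible), giving 3 unpaired electrons.

3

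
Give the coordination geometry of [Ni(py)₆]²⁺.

Summing ligand charges against the +2 overall charge gives an oxidation state of +2 for nickel.
Nickel is a group-10 element; Ni(II) is therefore d⁸.
With 6 monodentate ligands the coordination number is 6.
Six donors around a single metal centre give an octahedral coordination sphere.

octahedral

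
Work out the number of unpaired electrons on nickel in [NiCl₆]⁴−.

Summing ligand charges against the −4 overall charge gives an oxidation state of +2 for nickel.
Group 10 minus oxidation state 2 gives a d⁸ configuration.
In an octahedral field the d⁸ configuration is t₂g⁶e_g² (only one arrangement possible), giving 2 unpaired electrons.

2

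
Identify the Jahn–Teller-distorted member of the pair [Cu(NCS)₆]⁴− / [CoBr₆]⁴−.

[Cu(NCS)₆]⁴−

[Cu(NCS)₆]⁴−: Summing ligand charges against the −4 overall charge gives an oxidation state of +2 for copper. Group 11 minus oxidation state 2 gives a d⁹ configuration. The t₂g⁶e_g³ configuration has an unevenly filled e_g set; the Jahn–Teller theorem predicts a tetragonal distortion (typically axial elongation) to lift the degeneracy.
[CoBr₆]⁴−: Summing ligand charges against the −4 overall charge gives an oxidation state of +2 for cobalt. Cobalt is a group-9 element; Co(II) is therefore d⁷. Bromide is a weak-field ligand for a first-row metal, so the complex is high-spin. The d⁷ configuration leaves the e_g set evenly filled (or empty) — no strong Jahn–Teller driving force.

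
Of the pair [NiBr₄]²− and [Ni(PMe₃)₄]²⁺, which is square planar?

For [NiBr₄]²−: Summing ligand charges against the −2 overall charge gives an oxidation state of +2 for nickel. Nickel is a group-10 element; Ni(II) is therefore d⁸. Bromide is a weak-field ligand. With weak-field ligands the CFSE gain from square planar is small, so a 3d d⁸ ion takes the sterically preferred tetrahedral geometry. → tetrahedral.
For [Ni(PMe₃)₄]²⁺: Summing ligand charges against the +2 overall charge gives an oxidation state of +2 for nickel. Group 10 minus oxidation state 2 gives a d⁸ configuration. Trimethylphosphine is a strong-field ligand (high in the spectrochemical series). A 3d d⁸ ion with strong-field ligands gains enough CFSE to favour square planar over tetrahedral. → square planar.

[Ni(PMe₃)₄]²⁺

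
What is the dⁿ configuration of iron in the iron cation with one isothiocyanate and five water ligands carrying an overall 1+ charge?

Ligand charges: each isothiocyanate is −1; water is neutral. With an overall charge of +1 the iron centre must be in the +2 oxidation state.
Fe sits in group 8, so the d-electron count is 8 − 2 = 6.

d⁶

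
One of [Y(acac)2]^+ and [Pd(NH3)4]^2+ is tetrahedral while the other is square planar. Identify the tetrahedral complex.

For [Y(acac)2]^+: Ligand charges: each acetylacetonate is −1. With an overall charge of +1 the yttrium centre must be in the +3 oxidation state. Yttrium is a group-3 element; Y(III) is therefore d⁰. A d⁰ ion has no crystal-field stabilisation preference between square planar and tetrahedral, so four ligands adopt the sterically favoured tetrahedral geometry. → tetrahedral.
For [Pd(NH3)4]^2+: Ligand charges: ammonia is neutral. With an overall charge of +2 the palladium centre must be in the +2 oxidation state. Pd sits in group 10, so the d-electron count is 10 − 2 = 8. A 4d d⁸ ion has a large crystal-field splitting; square planar leaves the high-energy d_{x²−y²} orbital empty and maximises CFSE. → square planar.

[Y(acac)2]^+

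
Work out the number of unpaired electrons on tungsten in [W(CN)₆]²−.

Summing ligand charges against the −2 overall charge gives an oxidation state of +4 for tungsten.
W sits in group 6, so the d-electron count is 6 − 4 = 2.
In an octahedral field the d² configuration is t₂g²e_g⁰ (only one arrangement possible), giving 2 unpaired electrons.

2 unpaired electrons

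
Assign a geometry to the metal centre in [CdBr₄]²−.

Summing ligand charges against the −2 overall charge gives an oxidation state of +2 for cadmium.
Group 12 minus oxidation state 2 gives a d¹⁰ configuration.
Coordination number: 4.
A d¹⁰ ion has no crystal-field stabilisation preference between square planar and tetrahedral, so four ligands adopt the sterically favoured tetrahedral geometry.

tetrahedral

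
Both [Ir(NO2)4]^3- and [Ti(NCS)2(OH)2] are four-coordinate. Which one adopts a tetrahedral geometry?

[Ti(NCS)2(OH)2]

For [Ir(NO2)4]^3-: Summing ligand charges against the −3 overall charge gives an oxidation state of +1 for iridium. Iridium is a group-9 element; Ir(I) is therefore d⁸. A 5d d⁸ ion has a large crystal-field splitting; square planar leaves the high-energy d_{x²−y²} orbital empty and maximises CFSE. → square planar.
For [Ti(NCS)2(OH)2]: Summing ligand charges against the 0 overall charge gives an oxidation state of +4 for titanium. Titanium is a group-4 element; Ti(IV) is therefore d⁰. A d⁰ ion has no crystal-field stabilisation preference between square planar and tetrahedral, so four ligands adopt the sterically favoured tetrahedral geometry. → tetrahedral.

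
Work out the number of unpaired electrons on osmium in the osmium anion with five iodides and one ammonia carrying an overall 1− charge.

2 unpaired electrons

Each iodide is −1; ammonia is neutral; balancing the −1 overall charge requires Os(IV).
Osmium is a group-8 element; Os(IV) is therefore d⁴.
The spin state decides the count: a 5d ion has a large Δₒ and is invariably low-spin.
An octahedral low-spin d⁴ ion is t₂g⁴e_g⁰, giving 2 unpaired electrons.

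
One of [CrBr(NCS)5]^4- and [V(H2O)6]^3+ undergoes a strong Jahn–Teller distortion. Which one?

[CrBr(NCS)5]^4-: Each bromide is −1; each isothiocyanate is −1; balancing the −4 overall charge requires Cr(II). Chromium is a group-6 element; Cr(II) is therefore d⁴. Bromide and isothiocyanate are weak-field ligands for a first-row metal, so the complex is high-spin. The t₂g³e_g¹ (high-spin) configuration has an unevenly filled e_g set; the Jahn–Teller theorem predicts a tetragonal distortion (typically axial elongation) to lift the degeneracy.
[V(H2O)6]^3+: Water is neutral; balancing the +3 overall charge requires V(III). Group 5 minus oxidation state 3 gives a d² configuration. The d² configuration leaves the e_g set evenly filled (or empty) — no strong Jahn–Teller driving force.

[CrBr(NCS)5]^4-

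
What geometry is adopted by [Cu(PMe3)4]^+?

Summing ligand charges against the +1 overall charge gives an oxidation state of +1 for copper.
Copper is a group-11 element; Cu(I) is therefore d¹⁰.
Coordination number: 4.
A d¹⁰ ion has no crystal-field stabilisation preference between square planar and tetrahedral, so four ligands adopt the sterically favoured tetrahedral geometry.

tetrahedral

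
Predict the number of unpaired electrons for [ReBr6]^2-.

3

Ligand charges: each bromide is −1. With an overall charge of −2 the rhenium centre must be in the +4 oxidation state.
Re sits in group 7, so the d-electron count is 7 − 4 = 3.
In an octahedral field the d³ configuration is t₂g³e_g⁰ (only one arrangement possible), giving 3 unpaired electrons.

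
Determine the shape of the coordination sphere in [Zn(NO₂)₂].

Ligand charges: each nitro (N-bound nitrite) is −1. With an overall charge of 0 the zinc centre must be in the +2 oxidation state.
Group 12 minus oxidation state 2 gives a d¹⁰ configuration.
Coordination number: 2.
A d¹⁰ ion with only two ligands adopts a linear arrangement (sp hybridisation; no CFSE preference).

linear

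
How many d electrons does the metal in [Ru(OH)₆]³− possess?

Each hydroxide is −1; balancing the −3 overall charge requires Ru(III).
Group 8 minus oxidation state 3 gives a d⁵ configuration.

d⁵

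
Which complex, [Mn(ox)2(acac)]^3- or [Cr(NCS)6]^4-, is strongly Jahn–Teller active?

[Mn(ox)2(acac)]^3-: Each oxalate is −2; each acetylacetonate is −1; balancing the −3 overall charge requires Mn(II). Manganese is a group-7 element; Mn(II) is therefore d⁵. Acetylacetonate and oxalate are weak-field ligands for a first-row metal, so the complex is high-spin. The d⁵ configuration leaves the e_g set evenly filled (or empty) — no strong Jahn–Teller driving force.
[Cr(NCS)6]^4-: Each isothiocyanate is −1; balancing the −4 overall charge requires Cr(II). Group 6 minus oxidation state 2 gives a d⁴ configuration. Isothiocyanate is a weak-field ligand for a first-row metal, so the complex is high-spin. The t₂g³e_g¹ (high-spin) configuration has an unevenly filled e_g set; the Jahn–Teller theorem predicts a tetragonal distortion (typically axial elongation) to lift the degeneracy.

[Cr(NCS)6]^4-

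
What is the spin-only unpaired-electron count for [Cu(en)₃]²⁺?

1 unpaired electron

Summing ligand charges against the +2 overall charge gives an oxidation state of +2 for copper.
Cu sits in group 11, so the d-electron count is 11 − 2 = 9.
Counting donor atoms: 3×ethylenediamine (bidentate) → 6 donors. Coordination number = 6.
In an octahedral field the d⁹ configuration is t₂g⁶e_g³ (only one arrangement possible), giving 1 unpaired electron.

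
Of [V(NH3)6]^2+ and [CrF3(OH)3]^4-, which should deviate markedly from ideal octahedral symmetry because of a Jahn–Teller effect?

[V(NH3)6]^2+: Summing ligand charges against the +2 overall charge gives an oxidation state of +2 for vanadium. Vanadium is a group-5 element; V(II) is therefore d³. The d³ configuration leaves the e_g set evenly filled (or empty) — no strong Jahn–Teller driving force.
[CrF3(OH)3]^4-: Each fluoride is −1; each hydroxide is −1; balancing the −4 overall charge requires Cr(II). Cr sits in group 6, so the d-electron count is 6 − 2 = 4. Fluoride and hydroxide are weak-field ligands for a first-row metal, so the complex is high-spin. The t₂g³e_g¹ (high-spin) configuration has an unevenly filled e_g set; the Jahn–Teller theorem predicts a tetragonal distortion (typically axial elongation) to lift the degeneracy.

[CrF3(OH)3]^4-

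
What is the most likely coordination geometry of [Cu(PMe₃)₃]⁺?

Trimethylphosphine is neutral; balancing the +1 overall charge requires Cu(I).
Copper is a group-11 element; Cu(I) is therefore d¹⁰.
Coordination number: 3.
Three ligands around a d¹⁰ centre minimise repulsion in a trigonal-planar arrangement.

trigonal planar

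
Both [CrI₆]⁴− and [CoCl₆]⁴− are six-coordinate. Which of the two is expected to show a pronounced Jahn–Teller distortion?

[CrI₆]⁴−: Summing ligand charges against the −4 overall charge gives an oxidation state of +2 for chromium. Chromium is a group-6 element; Cr(II) is therefore d⁴. Iodide is a weak-field ligand for a first-row metal, so the complex is high-spin. The t₂g³e_g¹ (high-spin) configuration has an unevenly filled e_g set; the Jahn–Teller theorem predicts a tetragonal distortion (typically axial elongation) to lift the degeneracy.
[CoCl₆]⁴−: Each chloride is −1; balancing the −4 overall charge requires Co(II). Cobalt is a group-9 element; Co(II) is therefore d⁷. Chloride is a weak-field ligand for a first-row metal, so the complex is high-spin. The d⁷ configuration leaves the e_g set evenly filled (or empty) — no strong Jahn–Teller driving force.

[CrI₆]⁴−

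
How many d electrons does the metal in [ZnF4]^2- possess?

d¹⁰

Summing ligand charges against the −2 overall charge gives an oxidation state of +2 for zinc.
Zinc is a group-12 element; Zn(II) is therefore d¹⁰.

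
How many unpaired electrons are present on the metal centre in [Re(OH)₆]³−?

2 unpaired electrons

Ligand charges: each hydroxide is −1. With an overall charge of −3 the rhenium centre must be in the +3 oxidation state.
Re sits in group 7, so the d-electron count is 7 − 3 = 4.
The spin state decides the count: a 5d ion has a large Δₒ and is invariably low-spin.
An octahedral low-spin d⁴ ion is t₂g⁴e_g⁰, giving 2 unpaired electrons.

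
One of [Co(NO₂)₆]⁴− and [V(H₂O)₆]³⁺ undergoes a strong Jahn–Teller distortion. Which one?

[Co(NO₂)₆]⁴−: Summing ligand charges against the −4 overall charge gives an oxidation state of +2 for cobalt. Co sits in group 9, so the d-electron count is 9 − 2 = 7. Nitro (N-bound nitrite) is a strong-field ligand (high in the spectrochemical series) for a first-row metal, so the complex is low-spin. The t₂g⁶e_g¹ (low-spin) configuration has an unevenly filled e_g set; the Jahn–Teller theorem predicts a tetragonal distortion (typically axial elongation) to lift the degeneracy.
[V(H₂O)₆]³⁺: Summing ligand charges against the +3 overall charge gives an oxidation state of +3 for vanadium. V sits in group 5, so the d-electron count is 5 − 3 = 2. The d² configuration leaves the e_g set evenly filled (or empty) — no strong Jahn–Teller driving force.

[Co(NO₂)₆]⁴−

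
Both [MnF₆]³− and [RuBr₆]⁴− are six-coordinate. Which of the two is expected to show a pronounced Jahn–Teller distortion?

[MnF₆]³−

[MnF₆]³−: Ligand charges: each fluoride is −1. With an overall charge of −3 the manganese centre must be in the +3 oxidation state. Manganese is a group-7 element; Mn(III) is therefore d⁴. Fluoride is a weak-field ligand for a first-row metal, so the complex is high-spin. The t₂g³e_g¹ (high-spin) configuration has an unevenly filled e_g set; the Jahn–Teller theorem predicts a tetragonal distortion (typically axial elongation) to lift the degeneracy.
[RuBr₆]⁴−: Ligand charges: each bromide is −1. With an overall charge of −4 the ruthenium centre must be in the +2 oxidation state. Ru sits in group 8, so the d-electron count is 8 − 2 = 6. A 4d ion has a large Δₒ and is invariably low-spin. The d⁶ configuration leaves the e_g set evenly filled (or empty) — no strong Jahn–Teller driving force.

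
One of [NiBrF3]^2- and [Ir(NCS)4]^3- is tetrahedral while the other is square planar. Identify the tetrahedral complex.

For [NiBrF3]^2-: Summing ligand charges against the −2 overall charge gives an oxidation state of +2 for nickel. Group 10 minus oxidation state 2 gives a d⁸ configuration. Bromide and fluoride are weak-field ligands. With weak-field ligands the CFSE gain from square planar is small, so a 3d d⁸ ion takes the sterically preferred tetrahedral geometry. → tetrahedral.
For [Ir(NCS)4]^3-: Each isothiocyanate is −1; balancing the −3 overall charge requires Ir(I). Iridium is a group-9 element; Ir(I) is therefore d⁸. A 5d d⁸ ion has a large crystal-field splitting; square planar leaves the high-energy d_{x²−y²} orbital empty and maximises CFSE. → square planar.

[NiBrF3]^2-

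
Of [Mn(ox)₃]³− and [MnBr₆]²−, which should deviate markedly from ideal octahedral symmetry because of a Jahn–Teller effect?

[Mn(ox)₃]³−

[Mn(ox)₃]³−: Summing ligand charges against the −3 overall charge gives an oxidation state of +3 for manganese. Manganese is a group-7 element; Mn(III) is therefore d⁴. Oxalate is a weak-field ligand for a first-row metal, so the complex is high-spin. The t₂g³e_g¹ (high-spin) configuration has an unevenly filled e_g set; the Jahn–Teller theorem predicts a tetragonal distortion (typically axial elongation) to lift the degeneracy.
[MnBr₆]²−: Each bromide is −1; balancing the −2 overall charge requires Mn(IV). Mn sits in group 7, so the d-electron count is 7 − 4 = 3. The d³ configuration leaves the e_g set evenly filled (or empty) — no strong Jahn–Teller driving force.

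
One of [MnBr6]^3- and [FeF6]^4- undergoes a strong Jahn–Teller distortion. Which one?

[MnBr6]^3-

[MnBr6]^3-: Each bromide is −1; balancing the −3 overall charge requires Mn(III). Manganese is a group-7 element; Mn(III) is therefore d⁴. Bromide is a weak-field ligand for a first-row metal, so the complex is high-spin. The t₂g³e_g¹ (high-spin) configuration has an unevenly filled e_g set; the Jahn–Teller theorem predicts a tetragonal distortion (typically axial elongation) to lift the degeneracy.
[FeF6]^4-: Summing ligand charges against the −4 overall charge gives an oxidation state of +2 for iron. Group 8 minus oxidation state 2 gives a d⁶ configuration. Fluoride is a weak-field ligand for a first-row metal, so the complex is high-spin. The d⁶ configuration leaves the e_g set evenly filled (or empty) — no strong Jahn–Teller driving force.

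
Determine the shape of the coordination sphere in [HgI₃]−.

Ligand charges: each iodide is −1. With an overall charge of −1 the mercury centre must be in the +2 oxidation state.
Group 12 minus oxidation state 2 gives a d¹⁰ configuration.
Coordination number: 3.
Three ligands around a d¹⁰ centre minimise repulsion in a trigonal-planar arrangement.

trigonal planar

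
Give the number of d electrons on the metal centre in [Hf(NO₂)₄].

Summing ligand charges against the 0 overall charge gives an oxidation state of +4 for hafnium.
Hf sits in group 4, so the d-electron count is 4 − 4 = 0.

d0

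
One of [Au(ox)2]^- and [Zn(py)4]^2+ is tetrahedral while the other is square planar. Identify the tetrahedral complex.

[Zn(py)4]^2+

For [Au(ox)2]^-: Ligand charges: each oxalate is −2. With an overall charge of −1 the gold centre must be in the +3 oxidation state. Group 11 minus oxidation state 3 gives a d⁸ configuration. A 5d d⁸ ion has a large crystal-field splitting; square planar leaves the high-energy d_{x²−y²} orbital empty and maximises CFSE. → square planar.
For [Zn(py)4]^2+: Pyridine is neutral; balancing the +2 overall charge requires Zn(II). Group 12 minus oxidation state 2 gives a d¹⁰ configuration. A d¹⁰ ion has no crystal-field stabilisation preference between square planar and tetrahedral, so four ligands adopt the sterically favoured tetrahedral geometry. → tetrahedral.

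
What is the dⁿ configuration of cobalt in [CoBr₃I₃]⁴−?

Ligand charges: each bromide is −1; each iodide is −1. With an overall charge of −4 the cobalt centre must be in the +2 oxidation state.
Cobalt is a group-9 element; Co(II) is therefore d⁷.

d7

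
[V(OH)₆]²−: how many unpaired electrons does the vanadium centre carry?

Summing ligand charges against the −2 overall charge gives an oxidation state of +4 for vanadium.
V sits in group 5, so the d-electron count is 5 − 4 = 1.
In an octahedral field the d¹ configuration is t₂g¹e_g⁰ (only one arrangement possible), giving 1 unpaired electron.

1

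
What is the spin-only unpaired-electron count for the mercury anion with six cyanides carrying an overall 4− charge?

0 unpaired electrons

Each cyanide is −1; balancing the −4 overall charge requires Hg(II).
Mercury is a group-12 element; Hg(II) is therefore d¹⁰.
In an octahedral field the d¹⁰ configuration is t₂g⁶e_g⁴, giving 0 unpaired electrons.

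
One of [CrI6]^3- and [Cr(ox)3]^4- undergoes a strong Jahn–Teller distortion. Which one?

[CrI6]^3-: Ligand charges: each iodide is −1. With an overall charge of −3 the chromium centre must be in the +3 oxidation state. Group 6 minus oxidation state 3 gives a d³ configuration. The d³ configuration leaves the e_g set evenly filled (or empty) — no strong Jahn–Teller driving force.
[Cr(ox)3]^4-: Each oxalate is −2; balancing the −4 overall charge requires Cr(II). Group 6 minus oxidation state 2 gives a d⁴ configuration. Oxalate is a weak-field ligand for a first-row metal, so the complex is high-spin. The t₂g³e_g¹ (high-spin) configuration has an unevenly filled e_g set; the Jahn–Teller theorem predicts a tetragonal distortion (typically axial elongation) to lift the degeneracy.

[Cr(ox)3]^4-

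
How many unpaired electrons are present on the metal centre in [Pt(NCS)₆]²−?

Each isothiocyanate is −1; balancing the −2 overall charge requires Pt(IV).
Platinum is a group-10 element; Pt(IV) is therefore d⁶.
The spin state decides the count: a 5d ion has a large Δₒ and is invariably low-spin.
An octahedral low-spin d⁶ ion is t₂g⁶e_g⁰, giving 0 unpaired electrons.

0 unpaired electrons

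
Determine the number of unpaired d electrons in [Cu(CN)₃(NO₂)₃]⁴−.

Ligand charges: each cyanide is −1; each nitro (N-bound nitrite) is −1. With an overall charge of −4 the copper centre must be in the +2 oxidation state.
Cu sits in group 11, so the d-electron count is 11 − 2 = 9.
In an octahedral field the d⁹ configuration is t₂g⁶e_g³ (only one arrangement possible), giving 1 unpaired electron.

1 unpaired electron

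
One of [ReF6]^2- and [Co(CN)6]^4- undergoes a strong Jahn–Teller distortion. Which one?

[ReF6]^2-: Each fluoride is −1; balancing the −2 overall charge requires Re(IV). Rhenium is a group-7 element; Re(IV) is therefore d³. The d³ configuration leaves the e_g set evenly filled (or empty) — no strong Jahn–Teller driving force.
[Co(CN)6]^4-: Ligand charges: each cyanide is −1. With an overall charge of −4 the cobalt centre must be in the +2 oxidation state. Cobalt is a group-9 element; Co(II) is therefore d⁷. Cyanide is a strong-field ligand (high in the spectrochemical series) for a first-row metal, so the complex is low-spin. The t₂g⁶e_g¹ (low-spin) configuration has an unevenly filled e_g set; the Jahn–Teller theorem predicts a tetragonal distortion (typically axial elongation) to lift the degeneracy.

[Co(CN)6]^4-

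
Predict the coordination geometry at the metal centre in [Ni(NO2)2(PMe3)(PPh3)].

Summing ligand charges against the 0 overall charge gives an oxidation state of +2 for nickel.
Group 10 minus oxidation state 2 gives a d⁸ configuration.
With 4 monodentate ligands the coordination number is 4.
Nitro (N-bound nitrite), trimethylphosphine, and triphenylphosphine are strong-field ligands (high in the spectrochemical series).
A 3d d⁸ ion with strong-field ligands gains enough CFSE to favour square planar over tetrahedral.

square planar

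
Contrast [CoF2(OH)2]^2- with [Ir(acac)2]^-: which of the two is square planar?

[Ir(acac)2]^-

For [CoF2(OH)2]^2-: Summing ligand charges against the −2 overall charge gives an oxidation state of +2 for cobalt. Group 9 minus oxidation state 2 gives a d⁷ configuration. For a high-spin 3d d⁷ ion with weak-field ligands the small Δₜ gives little square-planar CFSE advantage, so four ligands adopt the sterically favoured tetrahedral geometry. → tetrahedral.
For [Ir(acac)2]^-: Ligand charges: each acetylacetonate is −1. With an overall charge of −1 the iridium centre must be in the +1 oxidation state. Iridium is a group-9 element; Ir(I) is therefore d⁸. A 5d d⁸ ion has a large crystal-field splitting; square planar leaves the high-energy d_{x²−y²} orbital empty and maximises CFSE. → square planar.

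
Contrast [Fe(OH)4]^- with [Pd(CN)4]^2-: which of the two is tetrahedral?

[Fe(OH)4]^-

For [Fe(OH)4]^-: Ligand charges: each hydroxide is −1. With an overall charge of −1 the iron centre must be in the +3 oxidation state. Iron is a group-8 element; Fe(III) is therefore d⁵. A high-spin d⁵ ion has zero CFSE in either geometry, so four ligands adopt the sterically favoured tetrahedral geometry. → tetrahedral.
For [Pd(CN)4]^2-: Each cyanide is −1; balancing the −2 overall charge requires Pd(II). Group 10 minus oxidation state 2 gives a d⁸ configuration. A 4d d⁸ ion has a large crystal-field splitting; square planar leaves the high-energy d_{x²−y²} orbital empty and maximises CFSE. → square planar.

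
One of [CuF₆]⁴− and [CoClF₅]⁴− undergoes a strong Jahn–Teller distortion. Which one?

[CuF₆]⁴−: Summing ligand charges against the −4 overall charge gives an oxidation state of +2 for copper. Cu sits in group 11, so the d-electron count is 11 − 2 = 9. The t₂g⁶e_g³ configuration has an unevenly filled e_g set; the Jahn–Teller theorem predicts a tetragonal distortion (typically axial elongation) to lift the degeneracy.
[CoClF₅]⁴−: Each chloride is −1; each fluoride is −1; balancing the −4 overall charge requires Co(II). Co sits in group 9, so the d-electron count is 9 − 2 = 7. Chloride and fluoride are weak-field ligands for a first-row metal, so the complex is high-spin. The d⁷ configuration leaves the e_g set evenly filled (or empty) — no strong Jahn–Teller driving force.

[CuF₆]⁴−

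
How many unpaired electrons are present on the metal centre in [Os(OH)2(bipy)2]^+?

Summing ligand charges against the +1 overall charge gives an oxidation state of +3 for osmium.
Group 8 minus oxidation state 3 gives a d⁵ configuration.
Counting donor atoms: 2×hydroxide (monodentate) → 2 donors; 2×2,2′-bipyridine (bidentate) → 4 donors. Coordination number = 6.
The spin state decides the count: a 5d ion has a large Δₒ and is invariably low-spin.
An octahedral low-spin d⁵ ion is t₂g⁵e_g⁰, giving 1 unpaired electron.

1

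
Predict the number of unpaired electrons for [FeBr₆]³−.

5 unpaired electrons

Each bromide is −1; balancing the −3 overall charge requires Fe(III).
Iron is a group-8 element; Fe(III) is therefore d⁵.
The spin state decides the count: Bromide is a weak-field ligand for a first-row metal, so the complex is high-spin.
An octahedral high-spin d⁵ ion is t₂g³e_g², giving 5 unpaired electrons.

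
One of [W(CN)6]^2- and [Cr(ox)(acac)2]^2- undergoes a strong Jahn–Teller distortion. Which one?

[Cr(ox)(acac)2]^2-

[W(CN)6]^2-: Ligand charges: each cyanide is −1. With an overall charge of −2 the tungsten centre must be in the +4 oxidation state. Tungsten is a group-6 element; W(IV) is therefore d². The d² configuration leaves the e_g set evenly filled (or empty) — no strong Jahn–Teller driving force.
[Cr(ox)(acac)2]^2-: Each oxalate is −2; each acetylacetonate is −1; balancing the −2 overall charge requires Cr(II). Chromium is a group-6 element; Cr(II) is therefore d⁴. Acetylacetonate and oxalate are weak-field ligands for a first-row metal, so the complex is high-spin. The t₂g³e_g¹ (high-spin) configuration has an unevenly filled e_g set; the Jahn–Teller theorem predicts a tetragonal distortion (typically axial elongation) to lift the degeneracy.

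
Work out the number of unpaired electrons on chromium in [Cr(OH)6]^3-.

3

Ligand charges: each hydroxide is −1. With an overall charge of −3 the chromium centre must be in the +3 oxidation state.
Chromium is a group-6 element; Cr(III) is therefore d³.
In an octahedral field the d³ configuration is t₂g³e_g⁰ (only one arrangement possible), giving 3 unpaired electrons.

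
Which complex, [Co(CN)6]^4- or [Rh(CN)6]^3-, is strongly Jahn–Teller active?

[Co(CN)6]^4-: Each cyanide is −1; balancing the −4 overall charge requires Co(II). Cobalt is a group-9 element; Co(II) is therefore d⁷. Cyanide is a strong-field ligand (high in the spectrochemical series) for a first-row metal, so the complex is low-spin. The t₂g⁶e_g¹ (low-spin) configuration has an unevenly filled e_g set; the Jahn–Teller theorem predicts a tetragonal distortion (typically axial elongation) to lift the degeneracy.
[Rh(CN)6]^3-: Summing ligand charges against the −3 overall charge gives an oxidation state of +3 for rhodium. Group 9 minus oxidation state 3 gives a d⁶ configuration. A 4d ion has a large Δₒ and is invariably low-spin. The d⁶ configuration leaves the e_g set evenly filled (or empty) — no strong Jahn–Teller driving force.

[Co(CN)6]^4-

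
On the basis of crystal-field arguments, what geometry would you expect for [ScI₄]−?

tetrahedral

Ligand charges: each iodide is −1. With an overall charge of −1 the scandium centre must be in the +3 oxidation state.
Scandium is a group-3 element; Sc(III) is therefore d⁰.
Coordination number: 4.
A d⁰ ion has no crystal-field stabilisation preference between square planar and tetrahedral, so four ligands adopt the sterically favoured tetrahedral geometry.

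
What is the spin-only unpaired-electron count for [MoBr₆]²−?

2

Each bromide is −1; balancing the −2 overall charge requires Mo(IV).
Molybdenum is a group-6 element; Mo(IV) is therefore d².
In an octahedral field the d² configuration is t₂g²e_g⁰ (only one arrangement possible), giving 2 unpaired electrons.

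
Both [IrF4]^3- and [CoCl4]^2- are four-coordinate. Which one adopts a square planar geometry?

[IrF4]^3-

For [IrF4]^3-: Summing ligand charges against the −3 overall charge gives an oxidation state of +1 for iridium. Iridium is a group-9 element; Ir(I) is therefore d⁸. A 5d d⁸ ion has a large crystal-field splitting; square planar leaves the high-energy d_{x²−y²} orbital empty and maximises CFSE. → square planar.
For [CoCl4]^2-: Ligand charges: each chloride is −1. With an overall charge of −2 the cobalt centre must be in the +2 oxidation state. Co sits in group 9, so the d-electron count is 9 − 2 = 7. For a high-spin 3d d⁷ ion with weak-field ligands the small Δₜ gives little square-planar CFSE advantage, so four ligands adopt the sterically favoured tetrahedral geometry. → tetrahedral.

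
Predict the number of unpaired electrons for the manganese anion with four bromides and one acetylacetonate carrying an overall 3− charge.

5

Summing ligand charges against the −3 overall charge gives an oxidation state of +2 for manganese.
Group 7 minus oxidation state 2 gives a d⁵ configuration.
Counting donor atoms: 4×bromide (monodentate) → 4 donors; 1×acetylacetonate (bidentate) → 2 donors. Coordination number = 6.
The spin state decides the count: Acetylacetonate and bromide are weak-field ligands for a first-row metal, so the complex is high-spin.
An octahedral high-spin d⁵ ion is t₂g³e_g², giving 5 unpaired electrons.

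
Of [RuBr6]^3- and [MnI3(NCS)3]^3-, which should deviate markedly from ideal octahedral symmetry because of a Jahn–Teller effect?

[MnI3(NCS)3]^3-

[RuBr6]^3-: Summing ligand charges against the −3 overall charge gives an oxidation state of +3 for ruthenium. Ru sits in group 8, so the d-electron count is 8 − 3 = 5. A 4d ion has a large Δₒ and is invariably low-spin. The d⁵ configuration leaves the e_g set evenly filled (or empty) — no strong Jahn–Teller driving force.
[MnI3(NCS)3]^3-: Summing ligand charges against the −3 overall charge gives an oxidation state of +3 for manganese. Manganese is a group-7 element; Mn(III) is therefore d⁴. Iodide and isothiocyanate are weak-field ligands for a first-row metal, so the complex is high-spin. The t₂g³e_g¹ (high-spin) configuration has an unevenly filled e_g set; the Jahn–Teller theorem predicts a tetragonal distortion (typically axial elongation) to lift the degeneracy.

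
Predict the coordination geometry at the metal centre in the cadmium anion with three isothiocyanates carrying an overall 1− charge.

Each isothiocyanate is −1; balancing the −1 overall charge requires Cd(II).
Cadmium is a group-12 element; Cd(II) is therefore d¹⁰.
Coordination number: 3.
Three ligands around a d¹⁰ centre minimise repulsion in a trigonal-planar arrangement.

trigonal planar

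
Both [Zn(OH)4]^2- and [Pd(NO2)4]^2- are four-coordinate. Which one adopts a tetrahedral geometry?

[Zn(OH)4]^2-

For [Zn(OH)4]^2-: Each hydroxide is −1; balancing the −2 overall charge requires Zn(II). Zinc is a group-12 element; Zn(II) is therefore d¹⁰. A d¹⁰ ion has no crystal-field stabilisation preference between square planar and tetrahedral, so four ligands adopt the sterically favoured tetrahedral geometry. → tetrahedral.
For [Pd(NO2)4]^2-: Summing ligand charges against the −2 overall charge gives an oxidation state of +2 for palladium. Pd sits in group 10, so the d-electron count is 10 − 2 = 8. A 4d d⁸ ion has a large crystal-field splitting; square planar leaves the high-energy d_{x²−y²} orbital empty and maximises CFSE. → square planar.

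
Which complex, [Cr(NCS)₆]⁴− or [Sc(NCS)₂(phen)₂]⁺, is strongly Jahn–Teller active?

[Cr(NCS)₆]⁴−: Summing ligand charges against the −4 overall charge gives an oxidation state of +2 for chromium. Cr sits in group 6, so the d-electron count is 6 − 2 = 4. Isothiocyanate is a weak-field ligand for a first-row metal, so the complex is high-spin. The t₂g³e_g¹ (high-spin) configuration has an unevenly filled e_g set; the Jahn–Teller theorem predicts a tetragonal distortion (typically axial elongation) to lift the degeneracy.
[Sc(NCS)₂(phen)₂]⁺: Each isothiocyanate is −1; 1,10-phenanthroline is neutral; balancing the +1 overall charge requires Sc(III). Sc sits in group 3, so the d-electron count is 3 − 3 = 0. The d⁰ configuration leaves the e_g set evenly filled (or empty) — no strong Jahn–Teller driving force.

[Cr(NCS)₆]⁴−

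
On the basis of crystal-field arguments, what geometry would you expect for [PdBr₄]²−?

Each bromide is −1; balancing the −2 overall charge requires Pd(II).
Pd sits in group 10, so the d-electron count is 10 − 2 = 8.
Coordination number: 4.
A 4d d⁸ ion has a large crystal-field splitting; square planar leaves the high-energy d_{x²−y²} orbital empty and maximises CFSE.

square planar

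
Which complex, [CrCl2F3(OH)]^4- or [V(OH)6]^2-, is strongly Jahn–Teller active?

[CrCl2F3(OH)]^4-: Each chloride is −1; each fluoride is −1; each hydroxide is −1; balancing the −4 overall charge requires Cr(II). Group 6 minus oxidation state 2 gives a d⁴ configuration. Chloride, fluoride, and hydroxide are weak-field ligands for a first-row metal, so the complex is high-spin. The t₂g³e_g¹ (high-spin) configuration has an unevenly filled e_g set; the Jahn–Teller theorem predicts a tetragonal distortion (typically axial elongation) to lift the degeneracy.
[V(OH)6]^2-: Summing ligand charges against the −2 overall charge gives an oxidation state of +4 for vanadium. Vanadium is a group-5 element; V(IV) is therefore d¹. The d¹ configuration leaves the e_g set evenly filled (or empty) — no strong Jahn–Teller driving force.

[CrCl2F3(OH)]^4-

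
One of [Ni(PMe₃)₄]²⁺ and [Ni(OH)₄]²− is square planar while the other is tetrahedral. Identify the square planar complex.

[Ni(PMe₃)₄]²⁺

For [Ni(PMe₃)₄]²⁺: Summing ligand charges against the +2 overall charge gives an oxidation state of +2 for nickel. Nickel is a group-10 element; Ni(II) is therefore d⁸. Trimethylphosphine is a strong-field ligand (high in the spectrochemical series). A 3d d⁸ ion with strong-field ligands gains enough CFSE to favour square planar over tetrahedral. → square planar.
For [Ni(OH)₄]²−: Each hydroxide is −1; balancing the −2 overall charge requires Ni(II). Group 10 minus oxidation state 2 gives a d⁸ configuration. Hydroxide is a weak-field ligand. With weak-field ligands the CFSE gain from square planar is small, so a 3d d⁸ ion takes the sterically preferred tetrahedral geometry. → tetrahedral.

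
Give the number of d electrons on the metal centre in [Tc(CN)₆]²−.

d3

Each cyanide is −1; balancing the −2 overall charge requires Tc(IV).
Group 7 minus oxidation state 4 gives a d³ configuration.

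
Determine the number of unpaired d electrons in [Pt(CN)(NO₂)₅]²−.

Ligand charges: each cyanide is −1; each nitro (N-bound nitrite) is −1. With an overall charge of −2 the platinum centre must be in the +4 oxidation state.
Pt sits in group 10, so the d-electron count is 10 − 4 = 6.
The spin state decides the count: a 5d ion has a large Δₒ and is invariably low-spin.
An octahedral low-spin d⁶ ion is t₂g⁶e_g⁰, giving 0 unpaired electrons.

0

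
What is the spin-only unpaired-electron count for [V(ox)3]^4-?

3

Ligand charges: each oxalate is −2. With an overall charge of −4 the vanadium centre must be in the +2 oxidation state.
V sits in group 5, so the d-electron count is 5 − 2 = 3.
Counting donor atoms: 3×oxalate (bidentate) → 6 donors. Coordination number = 6.
In an octahedral field the d³ configuration is t₂g³e_g⁰ (only one arrangement possible), giving 3 unpaired electrons.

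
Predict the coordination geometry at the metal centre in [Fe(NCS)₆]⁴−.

octahedral

Ligand charges: each isothiocyanate is −1. With an overall charge of −4 the iron centre must be in the +2 oxidation state.
Iron is a group-8 element; Fe(II) is therefore d⁶.
With 6 monodentate ligands the coordination number is 6.
Six donors around a single metal centre give an octahedral coordination sphere.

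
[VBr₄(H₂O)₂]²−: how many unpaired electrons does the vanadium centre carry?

3 unpaired electrons

Each bromide is −1; water is neutral; balancing the −2 overall charge requires V(II).
Group 5 minus oxidation state 2 gives a d³ configuration.
In an octahedral field the d³ configuration is t₂g³e_g⁰ (only one arrangement possible), giving 3 unpaired electrons.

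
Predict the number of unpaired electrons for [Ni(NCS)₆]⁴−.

Summing ligand charges against the −4 overall charge gives an oxidation state of +2 for nickel.
Group 10 minus oxidation state 2 gives a d⁸ configuration.
In an octahedral field the d⁸ configuration is t₂g⁶e_g² (only one arrangement possible), giving 2 unpaired electrons.

2 unpaired electrons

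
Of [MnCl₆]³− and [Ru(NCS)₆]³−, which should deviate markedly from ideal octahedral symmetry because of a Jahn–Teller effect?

[MnCl₆]³−

[MnCl₆]³−: Each chloride is −1; balancing the −3 overall charge requires Mn(III). Mn sits in group 7, so the d-electron count is 7 − 3 = 4. Chloride is a weak-field ligand for a first-row metal, so the complex is high-spin. The t₂g³e_g¹ (high-spin) configuration has an unevenly filled e_g set; the Jahn–Teller theorem predicts a tetragonal distortion (typically axial elongation) to lift the degeneracy.
[Ru(NCS)₆]³−: Each isothiocyanate is −1; balancing the −3 overall charge requires Ru(III). Ruthenium is a group-8 element; Ru(III) is therefore d⁵. A 4d ion has a large Δₒ and is invariably low-spin. The d⁵ configuration leaves the e_g set evenly filled (or empty) — no strong Jahn–Teller driving force.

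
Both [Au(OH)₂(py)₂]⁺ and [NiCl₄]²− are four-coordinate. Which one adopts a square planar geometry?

[Au(OH)₂(py)₂]⁺

For [Au(OH)₂(py)₂]⁺: Each hydroxide is −1; pyridine is neutral; balancing the +1 overall charge requires Au(III). Au sits in group 11, so the d-electron count is 11 − 3 = 8. A 5d d⁸ ion has a large crystal-field splitting; square planar leaves the high-energy d_{x²−y²} orbital empty and maximises CFSE. → square planar.
For [NiCl₄]²−: Each chloride is −1; balancing the −2 overall charge requires Ni(II). Group 10 minus oxidation state 2 gives a d⁸ configuration. Chloride is a weak-field ligand. With weak-field ligands the CFSE gain from square planar is small, so a 3d d⁸ ion takes the sterically preferred tetrahedral geometry. → tetrahedral.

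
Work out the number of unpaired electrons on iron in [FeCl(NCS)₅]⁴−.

4

Ligand charges: each chloride is −1; each isothiocyanate is −1. With an overall charge of −4 the iron centre must be in the +2 oxidation state.
Group 8 minus oxidation state 2 gives a d⁶ configuration.
The spin state decides the count: Chloride and isothiocyanate are weak-field ligands for a first-row metal, so the complex is high-spin.
An octahedral high-spin d⁶ ion is t₂g⁴e_g², giving 4 unpaired electrons.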